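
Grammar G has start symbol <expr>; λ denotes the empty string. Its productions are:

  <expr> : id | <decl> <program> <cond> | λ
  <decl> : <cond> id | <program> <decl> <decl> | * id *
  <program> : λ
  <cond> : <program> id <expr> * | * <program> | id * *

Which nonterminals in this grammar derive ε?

{ <expr>, <program> }

Directly nullable (have an λ-production): <expr>, <program>.
No other nonterminal has a production whose RHS symbols are all nullable.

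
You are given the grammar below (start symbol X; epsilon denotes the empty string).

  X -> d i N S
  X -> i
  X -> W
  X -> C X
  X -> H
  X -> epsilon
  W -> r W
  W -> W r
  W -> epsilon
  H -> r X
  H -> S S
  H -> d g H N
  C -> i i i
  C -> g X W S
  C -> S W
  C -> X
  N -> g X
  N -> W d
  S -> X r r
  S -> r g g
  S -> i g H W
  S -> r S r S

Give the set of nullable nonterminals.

Directly nullable (have an epsilon-production): X, W.
C -> X with every symbol nullable, so C is nullable.
No other nonterminal has a production whose RHS symbols are all nullable.

{ C, W, X }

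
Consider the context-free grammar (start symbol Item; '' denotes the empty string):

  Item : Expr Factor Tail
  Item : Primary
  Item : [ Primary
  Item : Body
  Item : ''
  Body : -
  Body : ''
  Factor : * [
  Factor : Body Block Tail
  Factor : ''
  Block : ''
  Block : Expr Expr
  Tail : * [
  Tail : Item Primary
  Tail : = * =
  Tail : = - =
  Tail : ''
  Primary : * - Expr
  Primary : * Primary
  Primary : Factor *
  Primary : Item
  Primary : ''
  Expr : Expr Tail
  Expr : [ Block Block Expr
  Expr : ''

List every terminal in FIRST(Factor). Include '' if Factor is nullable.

{ *, -, =, [, '' }

Factor : * [ contributes {*}.
From Factor : Body Block Tail: Body, Block, Tail nullable, take FIRST(Body) ∪ FIRST(Block) ∪ FIRST(Tail) = { *, -, =, [ }; also '' since the whole RHS is nullable.
Factor : '' contributes ''.
Union: FIRST(Factor) = { *, -, =, [, '' }.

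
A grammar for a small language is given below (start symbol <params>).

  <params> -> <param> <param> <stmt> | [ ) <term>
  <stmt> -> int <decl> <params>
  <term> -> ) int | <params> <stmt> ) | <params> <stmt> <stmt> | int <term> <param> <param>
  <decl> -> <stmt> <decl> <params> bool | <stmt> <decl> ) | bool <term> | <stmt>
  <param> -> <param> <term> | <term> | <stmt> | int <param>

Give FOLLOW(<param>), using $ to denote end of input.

In <params> -> <param> <param> <stmt>: add FIRST(<param> <stmt>) = { ), [, int }.
In <params> -> <param> <param> <stmt>: add FIRST(<stmt>) = { int }.
In <term> -> int <term> <param> <param>: add FIRST(<param>) = { ), [, int }.
In <term> -> int <term> <param> <param>: <param> is at the end, add FOLLOW(<term>) = { $, ), [, bool, int }.
In <param> -> <param> <term>: add FIRST(<term>) = { ), [, int }.
In <param> -> int <param>: <param> is at the end, add FOLLOW(<param>) = { $, ), [, bool, int }.
Union: FOLLOW(<param>) = { $, ), [, bool, int }.

{ $, ), [, bool, int }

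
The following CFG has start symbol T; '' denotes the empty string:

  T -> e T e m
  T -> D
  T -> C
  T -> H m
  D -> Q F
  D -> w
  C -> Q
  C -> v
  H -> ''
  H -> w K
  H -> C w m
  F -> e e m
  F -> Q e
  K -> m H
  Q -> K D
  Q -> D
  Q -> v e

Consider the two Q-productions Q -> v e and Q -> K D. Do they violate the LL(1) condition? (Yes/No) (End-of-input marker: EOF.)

No

FIRST(v e) = { v } and FIRST(K D) = { m }.
The FIRST sets are disjoint and neither alternative is nullable — no conflict.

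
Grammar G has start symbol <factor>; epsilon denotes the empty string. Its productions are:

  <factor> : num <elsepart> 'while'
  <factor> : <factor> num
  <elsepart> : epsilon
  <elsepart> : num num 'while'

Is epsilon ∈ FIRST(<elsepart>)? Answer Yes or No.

Yes

<elsepart> has an epsilon-production, so <elsepart> ⇒ epsilon.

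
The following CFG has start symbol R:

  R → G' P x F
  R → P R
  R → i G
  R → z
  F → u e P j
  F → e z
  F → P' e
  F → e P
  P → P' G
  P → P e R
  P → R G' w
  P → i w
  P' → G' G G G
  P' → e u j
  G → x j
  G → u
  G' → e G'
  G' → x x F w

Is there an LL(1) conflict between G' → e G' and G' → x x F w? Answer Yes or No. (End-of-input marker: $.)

FIRST(e G') = { e } and FIRST(x x F w) = { x }.
The FIRST sets are disjoint and neither alternative is nullable — no conflict.

No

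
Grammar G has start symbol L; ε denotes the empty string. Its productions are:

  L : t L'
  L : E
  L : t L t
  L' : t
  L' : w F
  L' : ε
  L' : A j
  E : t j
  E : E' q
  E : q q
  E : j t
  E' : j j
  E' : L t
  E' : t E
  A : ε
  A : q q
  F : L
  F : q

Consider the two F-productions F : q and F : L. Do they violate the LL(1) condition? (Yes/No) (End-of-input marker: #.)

Yes

FIRST(q) = { q } and FIRST(L) = { j, q, t }.
Both contain q, so the two alternatives are not disjoint — LL(1) conflict.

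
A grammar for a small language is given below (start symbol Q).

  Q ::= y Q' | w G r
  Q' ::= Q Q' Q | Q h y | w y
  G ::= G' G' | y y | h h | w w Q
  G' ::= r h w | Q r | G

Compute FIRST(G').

{ h, r, w, y }

G' ::= r h w contributes {r}.
From G' ::= Q r: add FIRST(Q) = { w, y }.
From G' ::= G: add FIRST(G) = { h, r, w, y }.
Union: FIRST(G') = { h, r, w, y }.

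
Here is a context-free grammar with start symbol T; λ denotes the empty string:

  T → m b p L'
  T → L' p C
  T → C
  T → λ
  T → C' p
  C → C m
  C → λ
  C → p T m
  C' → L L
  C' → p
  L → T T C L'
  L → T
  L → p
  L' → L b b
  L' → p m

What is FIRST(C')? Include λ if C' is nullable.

From C' → L L: L, L nullable, take FIRST(L) ∪ FIRST(L) = { b, m, p }; also λ since the whole RHS is nullable.
C' → p contributes {p}.
Union: FIRST(C') = { b, m, p, λ }.

{ b, m, p, λ }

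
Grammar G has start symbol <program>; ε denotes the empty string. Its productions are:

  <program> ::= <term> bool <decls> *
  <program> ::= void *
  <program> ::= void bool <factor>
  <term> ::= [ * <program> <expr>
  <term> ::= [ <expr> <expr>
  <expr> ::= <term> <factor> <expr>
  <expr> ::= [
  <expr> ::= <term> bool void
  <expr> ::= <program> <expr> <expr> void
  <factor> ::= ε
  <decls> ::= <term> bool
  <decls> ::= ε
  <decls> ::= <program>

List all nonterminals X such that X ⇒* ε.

{ <decls>, <factor> }

Directly nullable (have an ε-production): <factor>, <decls>.
No other nonterminal has a production whose RHS symbols are all nullable.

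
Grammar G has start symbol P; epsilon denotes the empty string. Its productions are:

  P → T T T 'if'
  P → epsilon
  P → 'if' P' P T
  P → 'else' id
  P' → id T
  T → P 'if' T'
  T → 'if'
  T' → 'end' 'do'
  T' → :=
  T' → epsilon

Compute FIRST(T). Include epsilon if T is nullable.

{ 'else', 'if' }

From T → P 'if' T': P nullable, take FIRST(P) ∪ {'if'} = { 'else', 'if' }.
T → 'if' contributes {'if'}.
Union: FIRST(T) = { 'else', 'if' }.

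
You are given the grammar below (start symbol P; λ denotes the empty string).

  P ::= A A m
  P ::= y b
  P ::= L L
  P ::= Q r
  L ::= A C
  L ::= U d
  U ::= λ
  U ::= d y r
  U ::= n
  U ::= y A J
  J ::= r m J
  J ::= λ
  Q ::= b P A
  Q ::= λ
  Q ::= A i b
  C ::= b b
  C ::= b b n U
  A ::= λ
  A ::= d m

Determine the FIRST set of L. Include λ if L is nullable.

From L ::= A C: A nullable, take FIRST(A) ∪ FIRST(C) = { b, d }.
From L ::= U d: U nullable, take FIRST(U) ∪ {d} = { d, n, y }.
Union: FIRST(L) = { b, d, n, y }.

{ b, d, n, y }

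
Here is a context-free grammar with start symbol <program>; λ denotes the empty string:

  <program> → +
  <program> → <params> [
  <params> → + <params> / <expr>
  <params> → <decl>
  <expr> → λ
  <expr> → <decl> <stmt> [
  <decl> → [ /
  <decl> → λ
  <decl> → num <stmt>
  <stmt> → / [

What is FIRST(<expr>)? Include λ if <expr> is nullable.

{ /, [, num, λ }

<expr> → λ contributes λ.
From <expr> → <decl> <stmt> [: <decl> nullable, take FIRST(<decl>) ∪ FIRST(<stmt>) = { /, [, num }.
Union: FIRST(<expr>) = { /, [, num, λ }.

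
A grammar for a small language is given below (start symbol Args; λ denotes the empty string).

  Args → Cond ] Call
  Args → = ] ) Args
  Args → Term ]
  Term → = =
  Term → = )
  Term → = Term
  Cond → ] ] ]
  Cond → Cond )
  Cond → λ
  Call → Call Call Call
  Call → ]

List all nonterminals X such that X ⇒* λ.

{ Cond }

Directly nullable (have an λ-production): Cond.
No other nonterminal has a production whose RHS symbols are all nullable.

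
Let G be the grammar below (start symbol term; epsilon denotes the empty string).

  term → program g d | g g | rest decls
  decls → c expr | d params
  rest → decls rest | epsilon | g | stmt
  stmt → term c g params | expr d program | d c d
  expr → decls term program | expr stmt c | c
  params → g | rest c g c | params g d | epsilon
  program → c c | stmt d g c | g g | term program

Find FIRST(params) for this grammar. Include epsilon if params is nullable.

{ c, d, g, epsilon }

params → g contributes {g}.
From params → rest c g c: rest nullable, take FIRST(rest) ∪ {c} = { c, d, g }.
From params → params g d: params nullable, take FIRST(params) ∪ {g} = { c, d, g }.
params → epsilon contributes epsilon.
Union: FIRST(params) = { c, d, g, epsilon }.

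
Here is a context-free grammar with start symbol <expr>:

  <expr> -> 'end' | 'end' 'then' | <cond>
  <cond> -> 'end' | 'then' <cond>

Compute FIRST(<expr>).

<expr> -> 'end' contributes {'end'}.
<expr> -> 'end' 'then' contributes {'end'}.
From <expr> -> <cond>: add FIRST(<cond>) = { 'end', 'then' }.
Union: FIRST(<expr>) = { 'end', 'then' }.

{ 'end', 'then' }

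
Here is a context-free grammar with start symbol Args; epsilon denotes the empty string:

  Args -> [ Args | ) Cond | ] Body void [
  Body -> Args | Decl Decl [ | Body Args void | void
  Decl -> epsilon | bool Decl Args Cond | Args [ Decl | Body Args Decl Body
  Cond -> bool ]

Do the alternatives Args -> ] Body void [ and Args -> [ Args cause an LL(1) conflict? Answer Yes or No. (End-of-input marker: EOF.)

No

FIRST(] Body void [) = { ] } and FIRST([ Args) = { [ }.
The FIRST sets are disjoint and neither alternative is nullable — no conflict.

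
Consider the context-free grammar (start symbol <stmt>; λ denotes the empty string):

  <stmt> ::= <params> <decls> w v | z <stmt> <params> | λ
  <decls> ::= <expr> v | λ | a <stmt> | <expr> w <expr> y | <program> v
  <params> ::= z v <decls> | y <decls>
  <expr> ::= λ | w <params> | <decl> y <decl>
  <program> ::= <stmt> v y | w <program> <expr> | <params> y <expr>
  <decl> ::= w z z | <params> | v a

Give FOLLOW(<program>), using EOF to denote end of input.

In <decls> ::= <program> v: add FIRST(v) = { v }.
In <program> ::= w <program> <expr>: add FIRST(<expr>)\{λ} = { v, w, y, z }.
  Since <expr> is nullable, also add FOLLOW(<program>) = { v, w, y, z }.
Union: FOLLOW(<program>) = { v, w, y, z }.

{ v, w, y, z }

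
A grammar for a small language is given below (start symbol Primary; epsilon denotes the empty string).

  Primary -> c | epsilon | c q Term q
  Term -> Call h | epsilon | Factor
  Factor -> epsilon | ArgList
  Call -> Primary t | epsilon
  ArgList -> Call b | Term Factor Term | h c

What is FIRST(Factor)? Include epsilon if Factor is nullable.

Factor -> epsilon contributes epsilon.
From Factor -> ArgList: add FIRST(ArgList) = { b, c, h, t, epsilon } (including epsilon since ArgList is nullable).
Union: FIRST(Factor) = { b, c, h, t, epsilon }.

{ b, c, h, t, epsilon }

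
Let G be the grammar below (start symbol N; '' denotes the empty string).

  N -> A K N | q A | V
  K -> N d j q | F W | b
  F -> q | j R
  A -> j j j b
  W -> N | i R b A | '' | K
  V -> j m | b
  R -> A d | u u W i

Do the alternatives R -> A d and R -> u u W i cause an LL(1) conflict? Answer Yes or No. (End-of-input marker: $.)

FIRST(A d) = { j } and FIRST(u u W i) = { u }.
The FIRST sets are disjoint and neither alternative is nullable — no conflict.

No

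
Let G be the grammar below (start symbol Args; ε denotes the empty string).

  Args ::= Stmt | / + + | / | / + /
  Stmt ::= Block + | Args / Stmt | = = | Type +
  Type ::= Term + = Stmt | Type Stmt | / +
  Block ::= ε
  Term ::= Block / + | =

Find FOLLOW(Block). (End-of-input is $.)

In Stmt ::= Block +: add FIRST(+) = { + }.
In Term ::= Block / +: add FIRST(/ +) = { / }.
Union: FOLLOW(Block) = { +, / }.

{ +, / }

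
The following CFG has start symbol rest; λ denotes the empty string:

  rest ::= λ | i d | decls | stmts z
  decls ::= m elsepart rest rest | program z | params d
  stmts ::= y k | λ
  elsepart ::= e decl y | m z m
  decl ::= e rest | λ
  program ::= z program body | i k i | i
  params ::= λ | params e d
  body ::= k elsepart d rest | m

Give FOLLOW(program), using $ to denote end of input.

In decls ::= program z: add FIRST(z) = { z }.
In program ::= z program body: add FIRST(body) = { k, m }.
Union: FOLLOW(program) = { k, m, z }.

{ k, m, z }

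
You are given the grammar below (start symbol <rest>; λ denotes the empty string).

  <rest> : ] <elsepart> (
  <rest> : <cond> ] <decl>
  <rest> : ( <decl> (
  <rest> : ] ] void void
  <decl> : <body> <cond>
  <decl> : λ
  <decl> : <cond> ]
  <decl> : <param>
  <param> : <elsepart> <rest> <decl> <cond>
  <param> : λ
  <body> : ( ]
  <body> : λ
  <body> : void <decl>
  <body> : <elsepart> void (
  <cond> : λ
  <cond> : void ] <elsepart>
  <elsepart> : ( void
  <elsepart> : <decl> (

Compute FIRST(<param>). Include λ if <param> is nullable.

From <param> : <elsepart> <rest> <decl> <cond>: add FIRST(<elsepart>) = { (, ], void }.
<param> : λ contributes λ.
Union: FIRST(<param>) = { (, ], void, λ }.

{ (, ], void, λ }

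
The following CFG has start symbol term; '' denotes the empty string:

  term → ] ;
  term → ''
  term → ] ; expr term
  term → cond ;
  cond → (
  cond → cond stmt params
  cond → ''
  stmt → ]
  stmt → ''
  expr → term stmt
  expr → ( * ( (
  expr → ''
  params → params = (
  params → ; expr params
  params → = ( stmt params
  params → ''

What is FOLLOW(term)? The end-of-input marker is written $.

{ $, (, ;, =, ] }

term is the start symbol, so $ ∈ FOLLOW(term).
In term → ] ; expr term: term is at the end, add FOLLOW(term) = { $, (, ;, =, ] }.
In expr → term stmt: add FIRST(stmt)\{''} = { ] }.
  Since stmt is nullable, also add FOLLOW(expr) = { $, (, ;, =, ] }.
Union: FOLLOW(term) = { $, (, ;, =, ] }.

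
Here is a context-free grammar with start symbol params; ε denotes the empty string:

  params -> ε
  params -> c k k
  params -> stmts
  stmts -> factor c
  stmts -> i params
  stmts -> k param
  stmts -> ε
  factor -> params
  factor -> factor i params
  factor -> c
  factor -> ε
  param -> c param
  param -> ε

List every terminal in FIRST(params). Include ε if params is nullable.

params -> ε contributes ε.
params -> c k k contributes {c}.
From params -> stmts: add FIRST(stmts) = { c, i, k, ε } (including ε since stmts is nullable).
Union: FIRST(params) = { c, i, k, ε }.

{ c, i, k, ε }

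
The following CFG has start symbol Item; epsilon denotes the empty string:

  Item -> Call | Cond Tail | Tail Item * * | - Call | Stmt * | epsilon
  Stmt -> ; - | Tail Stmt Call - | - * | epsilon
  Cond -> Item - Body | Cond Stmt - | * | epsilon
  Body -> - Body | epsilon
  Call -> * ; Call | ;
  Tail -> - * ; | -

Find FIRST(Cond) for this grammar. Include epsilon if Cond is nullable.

From Cond -> Item - Body: Item nullable, take FIRST(Item) ∪ {-} = { *, -, ; }.
From Cond -> Cond Stmt -: Cond, Stmt nullable, take FIRST(Cond) ∪ FIRST(Stmt) ∪ {-} = { *, -, ; }.
Cond -> * contributes {*}.
Cond -> epsilon contributes epsilon.
Union: FIRST(Cond) = { *, -, ;, epsilon }.

{ *, -, ;, epsilon }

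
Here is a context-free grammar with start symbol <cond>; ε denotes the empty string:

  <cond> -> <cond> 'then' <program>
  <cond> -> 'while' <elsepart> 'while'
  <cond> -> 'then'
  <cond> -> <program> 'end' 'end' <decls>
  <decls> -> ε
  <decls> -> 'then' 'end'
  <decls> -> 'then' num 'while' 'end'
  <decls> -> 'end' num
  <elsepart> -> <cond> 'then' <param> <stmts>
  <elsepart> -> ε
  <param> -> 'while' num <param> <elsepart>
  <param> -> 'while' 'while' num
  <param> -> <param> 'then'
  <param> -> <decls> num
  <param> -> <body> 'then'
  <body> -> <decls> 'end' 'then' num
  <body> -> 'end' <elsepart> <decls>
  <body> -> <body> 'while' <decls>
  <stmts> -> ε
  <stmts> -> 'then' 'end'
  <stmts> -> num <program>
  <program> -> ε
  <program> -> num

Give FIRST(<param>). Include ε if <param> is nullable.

<param> -> 'while' num <param> <elsepart> contributes {'while'}.
<param> -> 'while' 'while' num contributes {'while'}.
From <param> -> <param> 'then': add FIRST(<param>) = { 'end', 'then', 'while', num }.
From <param> -> <decls> num: <decls> nullable, take FIRST(<decls>) ∪ {num} = { 'end', 'then', num }.
From <param> -> <body> 'then': add FIRST(<body>) = { 'end', 'then' }.
Union: FIRST(<param>) = { 'end', 'then', 'while', num }.

{ 'end', 'then', 'while', num }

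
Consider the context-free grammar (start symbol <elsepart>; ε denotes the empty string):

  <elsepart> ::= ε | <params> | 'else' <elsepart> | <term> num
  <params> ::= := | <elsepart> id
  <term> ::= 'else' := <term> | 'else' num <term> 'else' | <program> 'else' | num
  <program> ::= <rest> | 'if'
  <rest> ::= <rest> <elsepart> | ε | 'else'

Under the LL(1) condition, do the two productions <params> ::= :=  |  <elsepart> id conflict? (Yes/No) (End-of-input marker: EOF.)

Yes

FIRST(:=) = { := } and FIRST(<elsepart> id) = { 'else', 'if', :=, id, num }.
Both contain :=, so the two alternatives are not disjoint — LL(1) conflict.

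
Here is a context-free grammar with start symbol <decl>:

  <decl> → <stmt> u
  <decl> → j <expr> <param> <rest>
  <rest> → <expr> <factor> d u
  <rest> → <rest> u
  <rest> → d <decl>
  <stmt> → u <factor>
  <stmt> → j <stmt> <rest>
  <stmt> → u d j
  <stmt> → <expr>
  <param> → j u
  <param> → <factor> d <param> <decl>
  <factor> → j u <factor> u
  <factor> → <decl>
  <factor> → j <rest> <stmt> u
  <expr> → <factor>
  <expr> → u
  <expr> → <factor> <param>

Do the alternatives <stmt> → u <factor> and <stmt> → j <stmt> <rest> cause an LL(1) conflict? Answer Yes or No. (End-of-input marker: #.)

FIRST(u <factor>) = { u } and FIRST(j <stmt> <rest>) = { j }.
The FIRST sets are disjoint and neither alternative is nullable — no conflict.

No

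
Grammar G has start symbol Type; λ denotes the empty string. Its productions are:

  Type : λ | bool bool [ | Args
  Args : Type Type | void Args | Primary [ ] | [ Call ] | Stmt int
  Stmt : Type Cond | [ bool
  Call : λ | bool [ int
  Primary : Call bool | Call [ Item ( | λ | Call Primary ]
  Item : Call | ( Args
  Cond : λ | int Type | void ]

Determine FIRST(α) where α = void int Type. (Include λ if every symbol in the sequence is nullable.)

void is a terminal; add {void} and stop.

{ void }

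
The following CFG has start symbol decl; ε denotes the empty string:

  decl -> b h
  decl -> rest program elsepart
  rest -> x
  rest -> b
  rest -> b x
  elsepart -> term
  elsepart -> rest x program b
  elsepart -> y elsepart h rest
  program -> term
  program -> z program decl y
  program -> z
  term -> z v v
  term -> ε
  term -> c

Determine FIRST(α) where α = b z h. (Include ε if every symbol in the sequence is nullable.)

b is a terminal; add {b} and stop.

{ b }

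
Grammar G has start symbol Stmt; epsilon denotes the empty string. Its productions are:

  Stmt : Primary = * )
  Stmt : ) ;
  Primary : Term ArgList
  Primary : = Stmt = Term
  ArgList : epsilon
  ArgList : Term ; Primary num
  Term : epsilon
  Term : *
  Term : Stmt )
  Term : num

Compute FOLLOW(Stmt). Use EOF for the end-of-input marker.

Stmt is the start symbol, so EOF ∈ FOLLOW(Stmt).
In Primary : = Stmt = Term: add FIRST(= Term) = { = }.
In Term : Stmt ): add FIRST()) = { ) }.
Union: FOLLOW(Stmt) = { EOF, ), = }.

{ EOF, ), = }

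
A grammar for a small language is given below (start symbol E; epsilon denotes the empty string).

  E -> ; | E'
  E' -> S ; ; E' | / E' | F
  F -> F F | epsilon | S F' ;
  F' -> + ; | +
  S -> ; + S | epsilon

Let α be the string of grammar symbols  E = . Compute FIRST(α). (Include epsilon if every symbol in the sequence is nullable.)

{ +, /, ;, = }

Add FIRST(E)\{epsilon} = { +, /, ; }; E is nullable, continue.
= is a terminal; add {=} and stop.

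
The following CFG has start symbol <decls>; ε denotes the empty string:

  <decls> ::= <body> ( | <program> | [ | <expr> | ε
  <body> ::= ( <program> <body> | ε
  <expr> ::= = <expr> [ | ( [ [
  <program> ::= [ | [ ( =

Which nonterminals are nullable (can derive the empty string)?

{ <body>, <decls> }

Directly nullable (have an ε-production): <decls>, <body>.
No other nonterminal has a production whose RHS symbols are all nullable.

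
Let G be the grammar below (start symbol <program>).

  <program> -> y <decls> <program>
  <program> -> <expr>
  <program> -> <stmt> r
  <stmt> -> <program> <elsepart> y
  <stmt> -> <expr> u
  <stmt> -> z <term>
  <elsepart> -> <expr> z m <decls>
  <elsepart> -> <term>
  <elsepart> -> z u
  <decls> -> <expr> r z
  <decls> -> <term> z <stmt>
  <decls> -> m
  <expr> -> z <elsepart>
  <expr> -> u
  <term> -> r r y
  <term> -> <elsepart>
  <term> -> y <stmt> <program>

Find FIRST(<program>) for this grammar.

{ u, y, z }

<program> -> y <decls> <program> contributes {y}.
From <program> -> <expr>: add FIRST(<expr>) = { u, z }.
From <program> -> <stmt> r: add FIRST(<stmt>) = { u, y, z }.
Union: FIRST(<program>) = { u, y, z }.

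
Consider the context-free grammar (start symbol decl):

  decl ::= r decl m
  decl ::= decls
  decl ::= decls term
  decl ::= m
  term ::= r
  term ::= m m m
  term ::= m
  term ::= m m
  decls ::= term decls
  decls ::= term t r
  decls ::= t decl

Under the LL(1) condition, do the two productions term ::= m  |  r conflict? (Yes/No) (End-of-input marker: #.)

No

FIRST(m) = { m } and FIRST(r) = { r }.
The FIRST sets are disjoint and neither alternative is nullable — no conflict.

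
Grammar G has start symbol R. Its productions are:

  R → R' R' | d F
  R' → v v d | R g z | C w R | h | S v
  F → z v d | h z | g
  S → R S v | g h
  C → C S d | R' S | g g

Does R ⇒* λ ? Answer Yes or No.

No nonterminal in this grammar is nullable.
No production of R has an RHS whose symbols are all nullable, so R is not nullable.

No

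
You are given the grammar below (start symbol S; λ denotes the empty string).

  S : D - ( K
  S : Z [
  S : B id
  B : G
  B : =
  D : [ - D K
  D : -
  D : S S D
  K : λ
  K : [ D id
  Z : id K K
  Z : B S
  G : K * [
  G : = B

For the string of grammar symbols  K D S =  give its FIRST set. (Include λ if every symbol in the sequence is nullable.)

{ *, -, =, [, id }

Add FIRST(K)\{λ} = { [ }; K is nullable, continue.
Add FIRST(D) = { *, -, =, [, id }; D is not nullable, stop.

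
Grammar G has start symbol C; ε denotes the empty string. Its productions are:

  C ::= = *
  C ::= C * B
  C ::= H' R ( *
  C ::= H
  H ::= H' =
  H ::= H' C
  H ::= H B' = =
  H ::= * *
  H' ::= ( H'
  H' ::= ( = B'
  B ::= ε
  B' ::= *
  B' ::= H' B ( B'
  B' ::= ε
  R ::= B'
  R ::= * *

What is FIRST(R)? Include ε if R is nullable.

From R ::= B': add FIRST(B') = { (, *, ε } (including ε since B' is nullable).
R ::= * * contributes {*}.
Union: FIRST(R) = { (, *, ε }.

{ (, *, ε }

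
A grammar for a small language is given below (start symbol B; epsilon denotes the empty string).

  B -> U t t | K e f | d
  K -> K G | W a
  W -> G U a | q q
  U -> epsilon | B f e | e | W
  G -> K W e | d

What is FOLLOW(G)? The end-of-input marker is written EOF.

In K -> K G: G is at the end, add FOLLOW(K) = { d, e, q }.
In W -> G U a: add FIRST(U a) = { a, d, e, q, t }.
Union: FOLLOW(G) = { a, d, e, q, t }.

{ a, d, e, q, t }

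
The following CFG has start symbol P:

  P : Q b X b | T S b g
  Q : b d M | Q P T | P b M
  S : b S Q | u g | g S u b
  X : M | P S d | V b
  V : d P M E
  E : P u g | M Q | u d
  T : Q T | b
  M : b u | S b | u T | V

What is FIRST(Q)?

{ b }

Q : b d M contributes {b}.
From Q : Q P T: add FIRST(Q) = { b }.
From Q : P b M: add FIRST(P) = { b }.
Union: FIRST(Q) = { b }.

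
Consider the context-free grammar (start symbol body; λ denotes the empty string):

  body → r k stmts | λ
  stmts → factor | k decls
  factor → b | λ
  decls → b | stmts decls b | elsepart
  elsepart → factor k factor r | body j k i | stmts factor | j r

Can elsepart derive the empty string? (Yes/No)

elsepart → stmts factor and each of stmts, factor is nullable, so elsepart ⇒* λ.

Yes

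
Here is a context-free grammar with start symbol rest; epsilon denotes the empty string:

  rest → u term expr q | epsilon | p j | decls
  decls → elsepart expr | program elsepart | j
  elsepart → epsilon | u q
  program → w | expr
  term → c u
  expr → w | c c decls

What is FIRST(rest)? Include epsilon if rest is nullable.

{ c, j, p, u, w, epsilon }

rest → u term expr q contributes {u}.
rest → epsilon contributes epsilon.
rest → p j contributes {p}.
From rest → decls: add FIRST(decls) = { c, j, u, w }.
Union: FIRST(rest) = { c, j, p, u, w, epsilon }.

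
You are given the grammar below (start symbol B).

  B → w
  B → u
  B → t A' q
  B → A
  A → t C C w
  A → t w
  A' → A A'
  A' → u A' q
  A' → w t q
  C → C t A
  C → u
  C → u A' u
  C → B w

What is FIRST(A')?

From A' → A A': add FIRST(A) = { t }.
A' → u A' q contributes {u}.
A' → w t q contributes {w}.
Union: FIRST(A') = { t, u, w }.

{ t, u, w }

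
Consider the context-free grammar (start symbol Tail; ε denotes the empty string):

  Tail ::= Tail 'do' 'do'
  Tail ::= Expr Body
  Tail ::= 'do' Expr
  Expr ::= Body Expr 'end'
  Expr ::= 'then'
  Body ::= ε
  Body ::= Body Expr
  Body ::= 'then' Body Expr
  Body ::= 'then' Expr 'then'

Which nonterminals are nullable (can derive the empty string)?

Directly nullable (have an ε-production): Body.
No other nonterminal has a production whose RHS symbols are all nullable.

{ Body }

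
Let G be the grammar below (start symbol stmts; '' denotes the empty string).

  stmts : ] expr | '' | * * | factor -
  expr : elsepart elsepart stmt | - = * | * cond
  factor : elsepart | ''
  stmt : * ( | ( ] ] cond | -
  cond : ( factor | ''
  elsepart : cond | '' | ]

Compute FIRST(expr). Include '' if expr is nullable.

From expr : elsepart elsepart stmt: elsepart, elsepart nullable, take FIRST(elsepart) ∪ FIRST(elsepart) ∪ FIRST(stmt) = { (, *, -, ] }.
expr : - = * contributes {-}.
expr : * cond contributes {*}.
Union: FIRST(expr) = { (, *, -, ] }.

{ (, *, -, ] }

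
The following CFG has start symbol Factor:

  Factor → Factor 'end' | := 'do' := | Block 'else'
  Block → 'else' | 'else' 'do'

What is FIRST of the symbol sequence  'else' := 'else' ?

{ 'else' }

'else' is a terminal; add {'else'} and stop.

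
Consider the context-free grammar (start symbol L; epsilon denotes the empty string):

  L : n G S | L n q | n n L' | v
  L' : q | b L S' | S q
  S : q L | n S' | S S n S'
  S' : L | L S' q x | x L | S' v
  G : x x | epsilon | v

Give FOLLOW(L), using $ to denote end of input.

{ $, n, q, v, x }

L is the start symbol, so $ ∈ FOLLOW(L).
In L : L n q: add FIRST(n q) = { n }.
In L' : b L S': add FIRST(S') = { n, v, x }.
In S : q L: L is at the end, add FOLLOW(S) = { $, n, q, v, x }.
In S' : L: L is at the end, add FOLLOW(S') = { $, n, q, v, x }.
In S' : L S' q x: add FIRST(S' q x) = { n, v, x }.
In S' : x L: L is at the end, add FOLLOW(S') = { $, n, q, v, x }.
Union: FOLLOW(L) = { $, n, q, v, x }.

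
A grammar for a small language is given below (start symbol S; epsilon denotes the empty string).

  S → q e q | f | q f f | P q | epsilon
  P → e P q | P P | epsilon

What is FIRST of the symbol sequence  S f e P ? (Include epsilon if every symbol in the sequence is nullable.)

Add FIRST(S)\{epsilon} = { e, f, q }; S is nullable, continue.
f is a terminal; add {f} and stop.

{ e, f, q }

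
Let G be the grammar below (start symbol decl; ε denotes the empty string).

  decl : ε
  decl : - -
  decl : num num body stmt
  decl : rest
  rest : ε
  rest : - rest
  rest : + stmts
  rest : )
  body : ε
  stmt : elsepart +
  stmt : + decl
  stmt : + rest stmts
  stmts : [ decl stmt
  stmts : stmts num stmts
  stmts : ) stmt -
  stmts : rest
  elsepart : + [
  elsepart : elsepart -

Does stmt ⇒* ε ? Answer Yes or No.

No

Nullable nonterminals: body, decl, rest, stmts.
No production of stmt has an RHS whose symbols are all nullable, so stmt is not nullable.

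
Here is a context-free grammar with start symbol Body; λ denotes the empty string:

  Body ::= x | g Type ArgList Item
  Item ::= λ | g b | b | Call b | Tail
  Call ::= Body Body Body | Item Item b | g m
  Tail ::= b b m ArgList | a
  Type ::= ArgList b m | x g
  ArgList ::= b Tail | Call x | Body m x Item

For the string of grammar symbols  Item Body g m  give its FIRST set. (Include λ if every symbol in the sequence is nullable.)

{ a, b, g, x }

Add FIRST(Item)\{λ} = { a, b, g, x }; Item is nullable, continue.
Add FIRST(Body) = { g, x }; Body is not nullable, stop.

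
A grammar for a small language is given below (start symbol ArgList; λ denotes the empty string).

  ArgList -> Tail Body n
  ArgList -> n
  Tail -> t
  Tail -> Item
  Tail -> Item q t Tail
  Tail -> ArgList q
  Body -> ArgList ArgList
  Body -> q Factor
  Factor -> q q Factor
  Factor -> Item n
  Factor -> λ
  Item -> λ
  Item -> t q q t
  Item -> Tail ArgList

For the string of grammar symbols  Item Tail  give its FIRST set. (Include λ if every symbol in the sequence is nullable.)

Add FIRST(Item)\{λ} = { n, q, t }; Item is nullable, continue.
Add FIRST(Tail)\{λ} = { n, q, t }; Tail is nullable, continue.
Every symbol is nullable, so include λ.

{ n, q, t, λ }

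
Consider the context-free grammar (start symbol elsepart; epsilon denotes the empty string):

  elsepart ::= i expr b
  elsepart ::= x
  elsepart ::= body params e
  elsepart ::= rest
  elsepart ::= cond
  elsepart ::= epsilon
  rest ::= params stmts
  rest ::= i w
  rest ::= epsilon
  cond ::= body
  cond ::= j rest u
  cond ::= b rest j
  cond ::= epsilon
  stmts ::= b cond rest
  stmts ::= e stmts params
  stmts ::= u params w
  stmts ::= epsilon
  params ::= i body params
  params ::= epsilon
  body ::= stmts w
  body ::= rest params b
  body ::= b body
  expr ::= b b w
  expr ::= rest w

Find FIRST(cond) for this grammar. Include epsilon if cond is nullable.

{ b, e, i, j, u, w, epsilon }

From cond ::= body: add FIRST(body) = { b, e, i, u, w }.
cond ::= j rest u contributes {j}.
cond ::= b rest j contributes {b}.
cond ::= epsilon contributes epsilon.
Union: FIRST(cond) = { b, e, i, j, u, w, epsilon }.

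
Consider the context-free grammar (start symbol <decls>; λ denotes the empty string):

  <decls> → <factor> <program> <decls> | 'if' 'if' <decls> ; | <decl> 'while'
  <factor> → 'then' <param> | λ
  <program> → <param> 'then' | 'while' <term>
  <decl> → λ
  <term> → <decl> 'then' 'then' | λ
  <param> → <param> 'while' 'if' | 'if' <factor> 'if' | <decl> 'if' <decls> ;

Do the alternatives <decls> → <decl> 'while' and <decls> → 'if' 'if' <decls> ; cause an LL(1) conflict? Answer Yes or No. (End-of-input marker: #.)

FIRST(<decl> 'while') = { 'while' } and FIRST('if' 'if' <decls> ;) = { 'if' }.
The FIRST sets are disjoint and neither alternative is nullable — no conflict.

No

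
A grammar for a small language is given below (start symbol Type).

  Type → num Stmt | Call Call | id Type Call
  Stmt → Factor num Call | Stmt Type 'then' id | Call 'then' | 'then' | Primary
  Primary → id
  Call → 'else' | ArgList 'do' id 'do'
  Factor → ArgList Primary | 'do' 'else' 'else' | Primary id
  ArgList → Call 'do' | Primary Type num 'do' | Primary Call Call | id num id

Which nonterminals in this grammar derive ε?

No nonterminal has an empty production or an RHS whose symbols are all nullable.

{ } (none)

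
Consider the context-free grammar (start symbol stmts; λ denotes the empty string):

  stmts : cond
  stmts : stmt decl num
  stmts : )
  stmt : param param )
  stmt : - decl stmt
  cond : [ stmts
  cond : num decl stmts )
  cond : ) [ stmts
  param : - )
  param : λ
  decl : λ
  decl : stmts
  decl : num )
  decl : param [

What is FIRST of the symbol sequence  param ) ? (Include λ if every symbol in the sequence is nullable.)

Add FIRST(param)\{λ} = { - }; param is nullable, continue.
) is a terminal; add {)} and stop.

{ ), - }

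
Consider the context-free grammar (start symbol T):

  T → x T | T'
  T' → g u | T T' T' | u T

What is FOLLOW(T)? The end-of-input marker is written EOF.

T is the start symbol, so EOF ∈ FOLLOW(T).
In T → x T: T is at the end, add FOLLOW(T) = { EOF, g, u, x }.
In T' → T T' T': add FIRST(T' T') = { g, u, x }.
In T' → u T: T is at the end, add FOLLOW(T') = { EOF, g, u, x }.
Union: FOLLOW(T) = { EOF, g, u, x }.

{ EOF, g, u, x }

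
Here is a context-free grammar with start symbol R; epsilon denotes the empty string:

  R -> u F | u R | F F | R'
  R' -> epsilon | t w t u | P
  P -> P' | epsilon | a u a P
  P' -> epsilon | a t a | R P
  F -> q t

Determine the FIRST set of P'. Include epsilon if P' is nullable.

{ a, q, t, u, epsilon }

P' -> epsilon contributes epsilon.
P' -> a t a contributes {a}.
From P' -> R P: R, P nullable, take FIRST(R) ∪ FIRST(P) = { a, q, t, u }; also epsilon since the whole RHS is nullable.
Union: FIRST(P') = { a, q, t, u, epsilon }.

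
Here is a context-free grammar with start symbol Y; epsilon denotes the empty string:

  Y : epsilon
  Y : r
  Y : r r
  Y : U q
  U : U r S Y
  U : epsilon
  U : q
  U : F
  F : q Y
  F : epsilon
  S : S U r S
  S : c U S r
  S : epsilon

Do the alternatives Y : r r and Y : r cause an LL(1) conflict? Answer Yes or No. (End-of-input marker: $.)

FIRST(r r) = { r } and FIRST(r) = { r }.
Both contain r, so the two alternatives are not disjoint — LL(1) conflict.

Yes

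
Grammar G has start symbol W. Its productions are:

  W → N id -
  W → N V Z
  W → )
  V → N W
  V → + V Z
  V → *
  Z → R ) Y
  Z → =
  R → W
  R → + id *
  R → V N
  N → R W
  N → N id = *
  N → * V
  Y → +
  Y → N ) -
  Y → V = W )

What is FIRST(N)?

From N → R W: add FIRST(R) = { ), *, + }.
From N → N id = *: add FIRST(N) = { ), *, + }.
N → * V contributes {*}.
Union: FIRST(N) = { ), *, + }.

{ ), *, + }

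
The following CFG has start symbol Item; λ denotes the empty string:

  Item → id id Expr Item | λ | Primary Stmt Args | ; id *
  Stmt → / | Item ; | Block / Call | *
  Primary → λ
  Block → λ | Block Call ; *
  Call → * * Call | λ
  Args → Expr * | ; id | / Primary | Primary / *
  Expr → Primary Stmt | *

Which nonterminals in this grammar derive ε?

Directly nullable (have an λ-production): Item, Primary, Block, Call.
No other nonterminal has a production whose RHS symbols are all nullable.

{ Block, Call, Item, Primary }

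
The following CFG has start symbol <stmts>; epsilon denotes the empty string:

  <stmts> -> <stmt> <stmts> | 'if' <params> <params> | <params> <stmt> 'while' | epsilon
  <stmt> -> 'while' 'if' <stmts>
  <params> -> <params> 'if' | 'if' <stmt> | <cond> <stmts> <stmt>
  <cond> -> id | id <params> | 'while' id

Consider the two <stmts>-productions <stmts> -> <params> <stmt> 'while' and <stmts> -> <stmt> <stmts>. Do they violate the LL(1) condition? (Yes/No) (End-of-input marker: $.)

FIRST(<params> <stmt> 'while') = { 'if', 'while', id } and FIRST(<stmt> <stmts>) = { 'while' }.
Both contain 'while', so the two alternatives are not disjoint — LL(1) conflict.

Yes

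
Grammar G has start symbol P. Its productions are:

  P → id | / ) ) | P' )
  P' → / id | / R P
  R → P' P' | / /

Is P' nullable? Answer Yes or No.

No nonterminal in this grammar is nullable.
No production of P' has an RHS whose symbols are all nullable, so P' is not nullable.

No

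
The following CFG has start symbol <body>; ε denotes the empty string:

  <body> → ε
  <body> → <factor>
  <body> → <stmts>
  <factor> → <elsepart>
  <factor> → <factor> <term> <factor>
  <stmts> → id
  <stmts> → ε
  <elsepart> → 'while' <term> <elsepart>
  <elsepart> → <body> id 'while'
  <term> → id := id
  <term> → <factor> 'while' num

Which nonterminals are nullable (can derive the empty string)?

Directly nullable (have an ε-production): <body>, <stmts>.
No other nonterminal has a production whose RHS symbols are all nullable.

{ <body>, <stmts> }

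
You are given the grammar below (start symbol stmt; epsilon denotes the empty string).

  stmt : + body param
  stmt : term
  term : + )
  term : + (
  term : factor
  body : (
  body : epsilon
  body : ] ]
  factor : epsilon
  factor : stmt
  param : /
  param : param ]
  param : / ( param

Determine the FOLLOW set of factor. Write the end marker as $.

In term : factor: factor is at the end, add FOLLOW(term) = { $ }.
Union: FOLLOW(factor) = { $ }.

{ $ }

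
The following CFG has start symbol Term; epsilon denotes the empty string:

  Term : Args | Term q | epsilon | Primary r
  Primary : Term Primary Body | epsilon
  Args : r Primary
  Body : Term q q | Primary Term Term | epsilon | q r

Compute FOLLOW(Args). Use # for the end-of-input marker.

{ #, q, r }

In Term : Args: Args is at the end, add FOLLOW(Term) = { #, q, r }.
Union: FOLLOW(Args) = { #, q, r }.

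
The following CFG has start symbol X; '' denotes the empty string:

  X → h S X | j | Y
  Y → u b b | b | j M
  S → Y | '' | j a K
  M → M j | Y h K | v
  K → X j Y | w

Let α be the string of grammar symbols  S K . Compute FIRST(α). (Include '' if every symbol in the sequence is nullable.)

Add FIRST(S)\{''} = { b, j, u }; S is nullable, continue.
Add FIRST(K) = { b, h, j, u, w }; K is not nullable, stop.

{ b, h, j, u, w }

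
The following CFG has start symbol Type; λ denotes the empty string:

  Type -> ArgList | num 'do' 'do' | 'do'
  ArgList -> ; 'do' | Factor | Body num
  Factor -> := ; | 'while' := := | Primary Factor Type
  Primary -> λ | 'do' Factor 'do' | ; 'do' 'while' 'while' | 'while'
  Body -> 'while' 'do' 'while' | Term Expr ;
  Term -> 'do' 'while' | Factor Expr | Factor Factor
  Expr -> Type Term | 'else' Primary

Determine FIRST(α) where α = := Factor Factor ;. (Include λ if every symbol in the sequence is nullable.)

{ := }

:= is a terminal; add {:=} and stop.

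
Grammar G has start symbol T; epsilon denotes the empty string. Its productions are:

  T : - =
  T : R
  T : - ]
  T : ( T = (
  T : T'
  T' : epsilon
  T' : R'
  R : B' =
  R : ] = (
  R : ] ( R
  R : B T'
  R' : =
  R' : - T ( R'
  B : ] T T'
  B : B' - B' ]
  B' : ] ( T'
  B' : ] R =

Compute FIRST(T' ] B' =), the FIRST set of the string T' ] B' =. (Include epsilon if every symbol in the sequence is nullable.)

Add FIRST(T')\{epsilon} = { -, = }; T' is nullable, continue.
] is a terminal; add {]} and stop.

{ -, =, ] }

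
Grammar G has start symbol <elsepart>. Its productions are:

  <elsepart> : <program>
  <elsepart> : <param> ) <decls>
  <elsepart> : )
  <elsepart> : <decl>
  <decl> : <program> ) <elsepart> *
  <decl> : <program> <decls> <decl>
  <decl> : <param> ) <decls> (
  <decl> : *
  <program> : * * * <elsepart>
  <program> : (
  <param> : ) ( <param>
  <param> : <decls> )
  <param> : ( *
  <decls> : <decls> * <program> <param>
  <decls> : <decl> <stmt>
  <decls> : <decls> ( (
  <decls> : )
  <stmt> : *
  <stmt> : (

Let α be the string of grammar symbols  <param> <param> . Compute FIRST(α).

{ (, ), * }

Add FIRST(<param>) = { (, ), * }; <param> is not nullable, stop.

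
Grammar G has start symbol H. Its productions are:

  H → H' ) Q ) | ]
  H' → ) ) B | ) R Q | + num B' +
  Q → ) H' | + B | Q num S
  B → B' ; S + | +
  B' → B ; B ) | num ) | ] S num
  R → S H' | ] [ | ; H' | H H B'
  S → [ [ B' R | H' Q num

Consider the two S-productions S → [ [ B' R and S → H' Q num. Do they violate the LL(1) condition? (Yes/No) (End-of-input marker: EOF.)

No

FIRST([ [ B' R) = { [ } and FIRST(H' Q num) = { ), + }.
The FIRST sets are disjoint and neither alternative is nullable — no conflict.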